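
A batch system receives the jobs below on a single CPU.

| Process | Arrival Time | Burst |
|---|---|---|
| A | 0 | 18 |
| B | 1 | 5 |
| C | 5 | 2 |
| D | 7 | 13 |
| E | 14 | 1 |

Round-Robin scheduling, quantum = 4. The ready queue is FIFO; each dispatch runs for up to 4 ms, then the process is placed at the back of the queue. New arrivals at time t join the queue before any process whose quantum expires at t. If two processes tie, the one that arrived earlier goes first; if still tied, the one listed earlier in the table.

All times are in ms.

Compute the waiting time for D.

Timeline: | A 0-4 | B 4-8 | A 8-12 | C 12-14 | D 14-18 | B 18-19 | A 19-23 | E 23-24 | D 24-28 | A 28-32 | D 32-36 | A 36-38 | D 38-39 |
Completion: A=38  B=19  C=14  D=39  E=24
Turnaround (C−A): A=38  B=18  C=9  D=32  E=10
Waiting(D) = turnaround − burst = 32 − 13 = 19

19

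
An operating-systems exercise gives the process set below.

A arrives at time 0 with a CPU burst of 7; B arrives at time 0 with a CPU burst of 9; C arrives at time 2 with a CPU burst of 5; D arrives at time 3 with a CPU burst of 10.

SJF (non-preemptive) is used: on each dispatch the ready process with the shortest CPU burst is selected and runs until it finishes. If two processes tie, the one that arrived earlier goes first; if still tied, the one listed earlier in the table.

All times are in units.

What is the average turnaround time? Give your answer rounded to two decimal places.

16.50

Gantt: | A 0-7 | C 7-12 | B 12-21 | D 21-31 |
Completion: A=7  B=21  C=12  D=31
Turnaround (C−A): A=7  B=21  C=10  D=28
Turnaround times: A=7, B=21, C=10, D=28
Average turnaround = (7+21+10+28) / 4 = 66/4 = 16.50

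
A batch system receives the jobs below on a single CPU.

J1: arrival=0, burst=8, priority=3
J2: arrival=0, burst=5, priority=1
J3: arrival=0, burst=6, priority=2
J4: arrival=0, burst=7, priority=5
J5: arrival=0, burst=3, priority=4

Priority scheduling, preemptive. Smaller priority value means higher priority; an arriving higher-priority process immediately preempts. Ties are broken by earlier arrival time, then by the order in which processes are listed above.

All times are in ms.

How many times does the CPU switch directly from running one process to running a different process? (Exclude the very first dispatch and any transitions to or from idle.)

Timeline: | J2 0-5 | J3 5-11 | J1 11-19 | J5 19-22 | J4 22-29 |
Completion: J1=19  J2=5  J3=11  J4=29  J5=22

4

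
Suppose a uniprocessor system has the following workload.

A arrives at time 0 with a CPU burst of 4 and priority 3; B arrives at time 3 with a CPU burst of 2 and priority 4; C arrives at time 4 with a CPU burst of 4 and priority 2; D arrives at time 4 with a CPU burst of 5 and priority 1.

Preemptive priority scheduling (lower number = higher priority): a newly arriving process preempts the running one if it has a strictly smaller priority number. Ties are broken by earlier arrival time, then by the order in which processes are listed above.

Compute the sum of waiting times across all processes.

Schedule: | A 0-4 | D 4-9 | C 9-13 | B 13-15 |
Completion: A=4  B=15  C=13  D=9
Turnaround (C−A): A=4  B=12  C=9  D=5
Waiting = turnaround − burst: A=0, B=10, C=5, D=0
Total waiting = 0 + 10 + 5 + 0 = 15

15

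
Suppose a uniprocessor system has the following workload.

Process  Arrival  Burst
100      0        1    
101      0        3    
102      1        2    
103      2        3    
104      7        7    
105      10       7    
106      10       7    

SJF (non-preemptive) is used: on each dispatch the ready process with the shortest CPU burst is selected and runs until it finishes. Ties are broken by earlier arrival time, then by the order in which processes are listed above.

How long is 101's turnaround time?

Timeline: | 100 0-1 | 102 1-3 | 101 3-6 | 103 6-9 | 104 9-16 | 105 16-23 | 106 23-30 |
Completion: 100=1  101=6  102=3  103=9  104=16  105=23  106=30
Turnaround (C−A): 100=1  101=6  102=2  103=7  104=9  105=13  106=20
Turnaround(101) = completion − arrival = 6 − 0 = 6

6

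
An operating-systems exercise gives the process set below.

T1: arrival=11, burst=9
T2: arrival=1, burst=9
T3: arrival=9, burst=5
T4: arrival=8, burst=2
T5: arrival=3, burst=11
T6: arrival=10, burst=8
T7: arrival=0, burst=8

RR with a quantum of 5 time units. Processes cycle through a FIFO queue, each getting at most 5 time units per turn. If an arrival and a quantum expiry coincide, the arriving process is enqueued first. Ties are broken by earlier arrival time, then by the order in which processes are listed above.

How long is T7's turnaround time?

18

Timeline: | T7 0-5 | T2 5-10 | T5 10-15 | T7 15-18 | T4 18-20 | T3 20-25 | T6 25-30 | T2 30-34 | T1 34-39 | T5 39-44 | T6 44-47 | T1 47-51 | T5 51-52 |
Completion: T1=51  T2=34  T3=25  T4=20  T5=52  T6=47  T7=18
Turnaround(T7) = completion − arrival = 18 − 0 = 18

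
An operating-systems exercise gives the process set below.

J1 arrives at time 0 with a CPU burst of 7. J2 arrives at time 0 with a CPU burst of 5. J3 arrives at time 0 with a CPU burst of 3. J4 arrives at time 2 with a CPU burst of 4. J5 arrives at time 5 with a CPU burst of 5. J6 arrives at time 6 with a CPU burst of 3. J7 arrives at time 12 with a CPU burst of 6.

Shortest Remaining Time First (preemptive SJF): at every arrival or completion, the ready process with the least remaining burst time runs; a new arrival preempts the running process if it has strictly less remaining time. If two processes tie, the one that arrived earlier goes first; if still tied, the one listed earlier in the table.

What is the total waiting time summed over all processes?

56

Schedule: | J3 0-3 | J4 3-7 | J6 7-10 | J2 10-15 | J5 15-20 | J7 20-26 | J1 26-33 |
Completion: J1=33  J2=15  J3=3  J4=7  J5=20  J6=10  J7=26
Waiting = turnaround − burst: J1=26, J2=10, J3=0, J4=1, J5=10, J6=1, J7=8
Total waiting = 26 + 10 + 0 + 1 + 10 + 1 + 8 = 56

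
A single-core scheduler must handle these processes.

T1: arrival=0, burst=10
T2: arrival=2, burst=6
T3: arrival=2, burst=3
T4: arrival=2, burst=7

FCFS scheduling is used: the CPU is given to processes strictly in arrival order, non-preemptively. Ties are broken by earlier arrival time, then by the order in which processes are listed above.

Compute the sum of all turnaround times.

Timeline: | T1 0-10 | T2 10-16 | T3 16-19 | T4 19-26 |
Completion: T1=10  T2=16  T3=19  T4=26
Turnaround (C−A): T1=10  T2=14  T3=17  T4=24
Turnaround = completion − arrival: T1=10, T2=14, T3=17, T4=24
Total turnaround = 10 + 14 + 17 + 24 = 65

65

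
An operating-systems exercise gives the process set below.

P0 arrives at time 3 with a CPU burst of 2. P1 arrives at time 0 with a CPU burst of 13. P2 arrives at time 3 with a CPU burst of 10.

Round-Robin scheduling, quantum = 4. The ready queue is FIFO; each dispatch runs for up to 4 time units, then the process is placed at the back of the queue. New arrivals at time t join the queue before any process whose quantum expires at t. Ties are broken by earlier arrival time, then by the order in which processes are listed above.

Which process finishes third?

P1

Schedule: | P1 0-4 | P0 4-6 | P2 6-10 | P1 10-14 | P2 14-18 | P1 18-22 | P2 22-24 | P1 24-25 |
Completion: P0=6  P1=25  P2=24
Turnaround (C−A): P0=3  P1=25  P2=21
Finish order: P0 → P2 → P1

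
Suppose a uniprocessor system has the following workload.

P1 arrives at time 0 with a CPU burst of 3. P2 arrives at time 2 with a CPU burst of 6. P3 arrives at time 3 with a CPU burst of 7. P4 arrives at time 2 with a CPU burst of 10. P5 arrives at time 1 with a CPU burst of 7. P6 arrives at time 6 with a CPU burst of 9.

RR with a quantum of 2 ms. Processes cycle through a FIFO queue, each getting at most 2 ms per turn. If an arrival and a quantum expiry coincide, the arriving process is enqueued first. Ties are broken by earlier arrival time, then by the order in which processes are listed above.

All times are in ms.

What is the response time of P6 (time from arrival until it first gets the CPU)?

Schedule: | P1 0-2 | P5 2-4 | P2 4-6 | P4 6-8 | P1 8-9 | P3 9-11 | P5 11-13 | P6 13-15 | P2 15-17 | P4 17-19 | P3 19-21 | P5 21-23 | P6 23-25 | P2 25-27 | P4 27-29 | P3 29-31 | P5 31-32 | P6 32-34 | P4 34-36 | P3 36-37 | P6 37-39 | P4 39-41 | P6 41-42 |
Completion: P1=9  P2=27  P3=37  P4=41  P5=32  P6=42
Response(P6) = first start − arrival = 13 − 6 = 7

7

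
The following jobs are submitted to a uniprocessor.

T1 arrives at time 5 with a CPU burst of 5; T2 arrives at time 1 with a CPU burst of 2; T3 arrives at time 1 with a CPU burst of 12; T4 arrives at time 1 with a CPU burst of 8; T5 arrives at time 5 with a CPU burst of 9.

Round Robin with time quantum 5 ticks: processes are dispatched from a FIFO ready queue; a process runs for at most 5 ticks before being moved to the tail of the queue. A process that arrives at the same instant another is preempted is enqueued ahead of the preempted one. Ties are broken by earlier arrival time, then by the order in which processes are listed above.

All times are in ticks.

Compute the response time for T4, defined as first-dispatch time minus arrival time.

Schedule: | idle 0-1 | T2 1-3 | T3 3-8 | T4 8-13 | T1 13-18 | T5 18-23 | T3 23-28 | T4 28-31 | T5 31-35 | T3 35-37 |
Completion: T1=18  T2=3  T3=37  T4=31  T5=35
Turnaround (C−A): T1=13  T2=2  T3=36  T4=30  T5=30
Response(T4) = first start − arrival = 8 − 1 = 7

7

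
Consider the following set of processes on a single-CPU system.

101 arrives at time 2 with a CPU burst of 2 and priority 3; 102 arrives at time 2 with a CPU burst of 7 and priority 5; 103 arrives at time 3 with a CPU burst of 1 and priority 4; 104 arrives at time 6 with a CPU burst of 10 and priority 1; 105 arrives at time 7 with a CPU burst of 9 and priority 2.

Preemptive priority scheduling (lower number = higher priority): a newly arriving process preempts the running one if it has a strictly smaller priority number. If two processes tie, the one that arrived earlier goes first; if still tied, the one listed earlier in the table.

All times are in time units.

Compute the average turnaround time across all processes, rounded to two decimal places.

12.20

Timeline: | idle 0-2 | 101 2-4 | 103 4-5 | 102 5-6 | 104 6-16 | 105 16-25 | 102 25-31 |
Completion: 101=4  102=31  103=5  104=16  105=25
Turnaround times: 101=2, 102=29, 103=2, 104=10, 105=18
Average turnaround = (2+29+2+10+18) / 5 = 61/5 = 12.20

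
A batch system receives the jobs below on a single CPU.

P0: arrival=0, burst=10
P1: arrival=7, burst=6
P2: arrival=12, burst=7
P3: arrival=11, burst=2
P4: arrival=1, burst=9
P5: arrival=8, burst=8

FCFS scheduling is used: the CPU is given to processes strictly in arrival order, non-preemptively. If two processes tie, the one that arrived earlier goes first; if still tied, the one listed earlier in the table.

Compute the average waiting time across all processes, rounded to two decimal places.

13.83

Schedule: | P0 0-10 | P4 10-19 | P1 19-25 | P5 25-33 | P3 33-35 | P2 35-42 |
Completion: P0=10  P1=25  P2=42  P3=35  P4=19  P5=33
Turnaround (C−A): P0=10  P1=18  P2=30  P3=24  P4=18  P5=25
Waiting times: P0=0, P1=12, P2=23, P3=22, P4=9, P5=17
Average waiting = (0+12+23+22+9+17) / 6 = 83/6 = 13.83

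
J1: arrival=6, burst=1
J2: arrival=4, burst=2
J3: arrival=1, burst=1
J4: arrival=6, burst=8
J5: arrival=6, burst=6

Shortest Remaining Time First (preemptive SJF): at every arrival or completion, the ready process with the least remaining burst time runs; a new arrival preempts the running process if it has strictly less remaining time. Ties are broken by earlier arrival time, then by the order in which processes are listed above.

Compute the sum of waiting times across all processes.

8

Gantt: | idle 0-1 | J3 1-2 | idle 2-4 | J2 4-6 | J1 6-7 | J5 7-13 | J4 13-21 |
Completion: J1=7  J2=6  J3=2  J4=21  J5=13
Waiting = turnaround − burst: J1=0, J2=0, J3=0, J4=7, J5=1
Total waiting = 0 + 0 + 0 + 7 + 1 = 8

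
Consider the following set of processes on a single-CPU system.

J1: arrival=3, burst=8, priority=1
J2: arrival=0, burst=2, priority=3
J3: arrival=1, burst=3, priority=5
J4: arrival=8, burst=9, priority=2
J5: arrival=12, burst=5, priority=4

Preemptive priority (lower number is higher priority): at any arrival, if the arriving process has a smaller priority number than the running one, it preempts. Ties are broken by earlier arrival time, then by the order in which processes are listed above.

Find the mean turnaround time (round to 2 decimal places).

12.20

Gantt: | J2 0-2 | J3 2-3 | J1 3-11 | J4 11-20 | J5 20-25 | J3 25-27 |
Completion: J1=11  J2=2  J3=27  J4=20  J5=25
Turnaround times: J1=8, J2=2, J3=26, J4=12, J5=13
Average turnaround = (8+2+26+12+13) / 5 = 61/5 = 12.20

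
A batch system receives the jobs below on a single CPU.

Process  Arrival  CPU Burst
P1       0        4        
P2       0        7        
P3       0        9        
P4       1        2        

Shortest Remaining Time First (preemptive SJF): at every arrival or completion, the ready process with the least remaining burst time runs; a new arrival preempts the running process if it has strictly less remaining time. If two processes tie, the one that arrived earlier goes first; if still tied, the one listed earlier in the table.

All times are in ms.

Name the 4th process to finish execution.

Gantt: | P1 0-1 | P4 1-3 | P1 3-6 | P2 6-13 | P3 13-22 |
Completion: P1=6  P2=13  P3=22  P4=3
Turnaround (C−A): P1=6  P2=13  P3=22  P4=2
Finish order: P4 → P1 → P2 → P3

P3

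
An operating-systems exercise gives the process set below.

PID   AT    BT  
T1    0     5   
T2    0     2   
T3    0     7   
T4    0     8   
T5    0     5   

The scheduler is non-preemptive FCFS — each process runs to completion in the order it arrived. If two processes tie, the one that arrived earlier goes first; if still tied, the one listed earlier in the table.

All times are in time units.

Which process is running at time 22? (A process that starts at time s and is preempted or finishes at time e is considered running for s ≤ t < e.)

T5

Timeline: | T1 0-5 | T2 5-7 | T3 7-14 | T4 14-22 | T5 22-27 |
Completion: T1=5  T2=7  T3=14  T4=22  T5=27
Turnaround (C−A): T1=5  T2=7  T3=14  T4=22  T5=27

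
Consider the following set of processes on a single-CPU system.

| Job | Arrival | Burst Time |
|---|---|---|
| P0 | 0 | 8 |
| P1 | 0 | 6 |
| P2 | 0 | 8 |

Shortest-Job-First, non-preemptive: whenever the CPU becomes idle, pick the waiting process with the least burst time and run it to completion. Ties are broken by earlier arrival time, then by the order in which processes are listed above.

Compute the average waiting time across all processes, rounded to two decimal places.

6.67

Timeline: | P1 0-6 | P0 6-14 | P2 14-22 |
Completion: P0=14  P1=6  P2=22
Waiting times: P0=6, P1=0, P2=14
Average waiting = (6+0+14) / 3 = 20/3 = 6.67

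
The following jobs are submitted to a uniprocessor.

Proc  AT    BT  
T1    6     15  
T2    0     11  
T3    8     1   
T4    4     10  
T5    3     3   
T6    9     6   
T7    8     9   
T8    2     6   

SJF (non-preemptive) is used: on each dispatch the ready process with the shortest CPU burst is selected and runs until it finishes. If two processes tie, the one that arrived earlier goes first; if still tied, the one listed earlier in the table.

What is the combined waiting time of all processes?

Schedule: | T2 0-11 | T3 11-12 | T5 12-15 | T8 15-21 | T6 21-27 | T7 27-36 | T4 36-46 | T1 46-61 |
Completion: T1=61  T2=11  T3=12  T4=46  T5=15  T6=27  T7=36  T8=21
Turnaround (C−A): T1=55  T2=11  T3=4  T4=42  T5=12  T6=18  T7=28  T8=19
Waiting = turnaround − burst: T1=40, T2=0, T3=3, T4=32, T5=9, T6=12, T7=19, T8=13
Total waiting = 40 + 0 + 3 + 32 + 9 + 12 + 19 + 13 = 128

128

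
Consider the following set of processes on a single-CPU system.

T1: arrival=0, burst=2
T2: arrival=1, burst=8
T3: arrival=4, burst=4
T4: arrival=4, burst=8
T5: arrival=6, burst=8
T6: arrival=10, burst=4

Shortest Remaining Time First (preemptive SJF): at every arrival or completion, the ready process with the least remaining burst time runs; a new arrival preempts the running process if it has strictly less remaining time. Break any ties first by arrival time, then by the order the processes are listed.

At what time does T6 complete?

18

Schedule: | T1 0-2 | T2 2-4 | T3 4-8 | T2 8-14 | T6 14-18 | T4 18-26 | T5 26-34 |
Completion: T1=2  T2=14  T3=8  T4=26  T5=34  T6=18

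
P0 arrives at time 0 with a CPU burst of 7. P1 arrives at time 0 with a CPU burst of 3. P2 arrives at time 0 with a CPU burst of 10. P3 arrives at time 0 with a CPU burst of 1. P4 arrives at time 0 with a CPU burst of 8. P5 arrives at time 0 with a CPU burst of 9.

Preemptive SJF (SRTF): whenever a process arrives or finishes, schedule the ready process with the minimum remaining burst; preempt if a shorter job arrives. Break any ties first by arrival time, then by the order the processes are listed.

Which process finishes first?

P3

Schedule: | P3 0-1 | P1 1-4 | P0 4-11 | P4 11-19 | P5 19-28 | P2 28-38 |
Completion: P0=11  P1=4  P2=38  P3=1  P4=19  P5=28
Finish order: P3 → P1 → P0 → P4 → P5 → P2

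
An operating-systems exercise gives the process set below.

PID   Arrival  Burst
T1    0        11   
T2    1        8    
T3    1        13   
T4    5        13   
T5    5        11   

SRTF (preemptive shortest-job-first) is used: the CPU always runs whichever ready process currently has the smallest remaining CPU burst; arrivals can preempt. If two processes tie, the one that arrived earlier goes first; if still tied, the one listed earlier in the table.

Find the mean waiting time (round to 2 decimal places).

Schedule: | T1 0-1 | T2 1-9 | T1 9-19 | T5 19-30 | T3 30-43 | T4 43-56 |
Completion: T1=19  T2=9  T3=43  T4=56  T5=30
Waiting times: T1=8, T2=0, T3=29, T4=38, T5=14
Average waiting = (8+0+29+38+14) / 5 = 89/5 = 17.80

17.80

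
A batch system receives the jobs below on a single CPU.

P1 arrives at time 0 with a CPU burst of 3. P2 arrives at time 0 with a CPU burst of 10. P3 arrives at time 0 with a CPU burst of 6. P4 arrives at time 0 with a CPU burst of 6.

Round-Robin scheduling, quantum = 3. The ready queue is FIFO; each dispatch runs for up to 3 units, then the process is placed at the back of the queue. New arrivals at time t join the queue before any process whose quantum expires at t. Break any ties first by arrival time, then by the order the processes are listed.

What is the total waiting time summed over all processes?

Gantt: | P1 0-3 | P2 3-6 | P3 6-9 | P4 9-12 | P2 12-15 | P3 15-18 | P4 18-21 | P2 21-25 |
Completion: P1=3  P2=25  P3=18  P4=21
Waiting = turnaround − burst: P1=0, P2=15, P3=12, P4=15
Total waiting = 0 + 15 + 12 + 15 = 42

42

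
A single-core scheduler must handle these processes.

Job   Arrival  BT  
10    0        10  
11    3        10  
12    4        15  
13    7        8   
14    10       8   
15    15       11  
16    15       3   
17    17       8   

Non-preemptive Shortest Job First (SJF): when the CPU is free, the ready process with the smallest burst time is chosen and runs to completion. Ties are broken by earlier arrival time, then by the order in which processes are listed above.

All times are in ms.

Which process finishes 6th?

11

Schedule: | 10 0-10 | 13 10-18 | 16 18-21 | 14 21-29 | 17 29-37 | 11 37-47 | 15 47-58 | 12 58-73 |
Completion: 10=10  11=47  12=73  13=18  14=29  15=58  16=21  17=37
Turnaround (C−A): 10=10  11=44  12=69  13=11  14=19  15=43  16=6  17=20
Finish order: 10 → 13 → 16 → 14 → 17 → 11 → 15 → 12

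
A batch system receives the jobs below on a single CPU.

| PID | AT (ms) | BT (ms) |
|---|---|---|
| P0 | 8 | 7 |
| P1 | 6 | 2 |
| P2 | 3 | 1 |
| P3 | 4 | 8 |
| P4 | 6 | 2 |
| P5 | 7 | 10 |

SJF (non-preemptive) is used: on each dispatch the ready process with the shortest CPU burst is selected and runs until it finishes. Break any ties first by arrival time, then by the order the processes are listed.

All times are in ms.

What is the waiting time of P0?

8

Schedule: | idle 0-3 | P2 3-4 | P3 4-12 | P1 12-14 | P4 14-16 | P0 16-23 | P5 23-33 |
Completion: P0=23  P1=14  P2=4  P3=12  P4=16  P5=33
Waiting(P0) = turnaround − burst = 15 − 7 = 8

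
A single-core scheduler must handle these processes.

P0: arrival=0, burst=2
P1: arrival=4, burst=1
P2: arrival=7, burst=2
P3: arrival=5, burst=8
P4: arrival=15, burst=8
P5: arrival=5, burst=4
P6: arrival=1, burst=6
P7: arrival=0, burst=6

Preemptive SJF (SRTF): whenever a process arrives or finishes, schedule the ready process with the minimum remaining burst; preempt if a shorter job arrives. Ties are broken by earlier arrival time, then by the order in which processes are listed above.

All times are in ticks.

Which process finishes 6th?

Timeline: | P0 0-2 | P7 2-4 | P1 4-5 | P7 5-9 | P2 9-11 | P5 11-15 | P6 15-21 | P3 21-29 | P4 29-37 |
Completion: P0=2  P1=5  P2=11  P3=29  P4=37  P5=15  P6=21  P7=9
Turnaround (C−A): P0=2  P1=1  P2=4  P3=24  P4=22  P5=10  P6=20  P7=9
Finish order: P0 → P1 → P7 → P2 → P5 → P6 → P3 → P4

P6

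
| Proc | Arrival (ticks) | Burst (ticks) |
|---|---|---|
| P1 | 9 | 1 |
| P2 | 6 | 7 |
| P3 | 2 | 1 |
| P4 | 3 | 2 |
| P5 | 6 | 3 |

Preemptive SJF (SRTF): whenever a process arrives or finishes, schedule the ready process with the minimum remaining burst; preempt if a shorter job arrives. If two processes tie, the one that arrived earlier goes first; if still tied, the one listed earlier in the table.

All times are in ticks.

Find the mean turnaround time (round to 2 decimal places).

Gantt: | idle 0-2 | P3 2-3 | P4 3-5 | idle 5-6 | P5 6-9 | P1 9-10 | P2 10-17 |
Completion: P1=10  P2=17  P3=3  P4=5  P5=9
Turnaround times: P1=1, P2=11, P3=1, P4=2, P5=3
Average turnaround = (1+11+1+2+3) / 5 = 18/5 = 3.60

3.60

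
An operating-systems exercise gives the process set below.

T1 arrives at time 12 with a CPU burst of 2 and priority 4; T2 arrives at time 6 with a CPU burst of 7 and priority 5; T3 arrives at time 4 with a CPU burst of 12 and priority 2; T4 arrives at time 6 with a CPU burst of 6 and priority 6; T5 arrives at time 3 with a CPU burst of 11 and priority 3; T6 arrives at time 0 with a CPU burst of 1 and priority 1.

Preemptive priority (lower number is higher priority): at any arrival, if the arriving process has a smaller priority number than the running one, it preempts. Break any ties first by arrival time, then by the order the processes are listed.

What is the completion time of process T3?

Timeline: | T6 0-1 | idle 1-3 | T5 3-4 | T3 4-16 | T5 16-26 | T1 26-28 | T2 28-35 | T4 35-41 |
Completion: T1=28  T2=35  T3=16  T4=41  T5=26  T6=1

16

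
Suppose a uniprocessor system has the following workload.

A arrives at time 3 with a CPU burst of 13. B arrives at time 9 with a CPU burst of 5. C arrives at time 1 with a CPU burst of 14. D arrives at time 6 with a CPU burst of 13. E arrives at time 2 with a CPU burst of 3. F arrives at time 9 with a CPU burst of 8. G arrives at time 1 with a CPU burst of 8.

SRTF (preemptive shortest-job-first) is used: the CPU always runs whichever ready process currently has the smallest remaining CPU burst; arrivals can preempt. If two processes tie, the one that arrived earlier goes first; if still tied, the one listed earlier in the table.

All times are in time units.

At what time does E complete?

Schedule: | idle 0-1 | G 1-2 | E 2-5 | G 5-12 | B 12-17 | F 17-25 | A 25-38 | D 38-51 | C 51-65 |
Completion: A=38  B=17  C=65  D=51  E=5  F=25  G=12
Turnaround (C−A): A=35  B=8  C=64  D=45  E=3  F=16  G=11

5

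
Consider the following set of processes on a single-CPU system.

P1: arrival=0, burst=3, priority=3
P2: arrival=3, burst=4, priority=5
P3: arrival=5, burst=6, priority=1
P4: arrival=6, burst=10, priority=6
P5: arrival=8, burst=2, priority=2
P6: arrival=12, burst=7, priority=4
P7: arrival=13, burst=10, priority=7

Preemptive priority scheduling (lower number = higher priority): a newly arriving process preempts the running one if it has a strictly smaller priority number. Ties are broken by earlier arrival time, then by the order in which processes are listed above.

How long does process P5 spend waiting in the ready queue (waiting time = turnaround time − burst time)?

3

Timeline: | P1 0-3 | P2 3-5 | P3 5-11 | P5 11-13 | P6 13-20 | P2 20-22 | P4 22-32 | P7 32-42 |
Completion: P1=3  P2=22  P3=11  P4=32  P5=13  P6=20  P7=42
Waiting(P5) = turnaround − burst = 5 − 2 = 3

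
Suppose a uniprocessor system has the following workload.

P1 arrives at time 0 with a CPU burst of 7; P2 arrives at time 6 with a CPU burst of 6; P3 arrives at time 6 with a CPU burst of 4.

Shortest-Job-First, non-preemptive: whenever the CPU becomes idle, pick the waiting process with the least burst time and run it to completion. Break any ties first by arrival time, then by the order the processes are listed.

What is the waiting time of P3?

1

Gantt: | P1 0-7 | P3 7-11 | P2 11-17 |
Completion: P1=7  P2=17  P3=11
Turnaround (C−A): P1=7  P2=11  P3=5
Waiting(P3) = turnaround − burst = 5 − 4 = 1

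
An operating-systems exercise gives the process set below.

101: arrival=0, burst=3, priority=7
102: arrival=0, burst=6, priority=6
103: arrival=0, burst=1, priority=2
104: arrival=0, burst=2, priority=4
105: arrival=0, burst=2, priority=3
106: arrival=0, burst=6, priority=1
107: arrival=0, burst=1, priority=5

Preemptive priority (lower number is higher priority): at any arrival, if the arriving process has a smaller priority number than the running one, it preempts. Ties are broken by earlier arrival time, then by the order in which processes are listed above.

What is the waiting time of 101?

Gantt: | 106 0-6 | 103 6-7 | 105 7-9 | 104 9-11 | 107 11-12 | 102 12-18 | 101 18-21 |
Completion: 101=21  102=18  103=7  104=11  105=9  106=6  107=12
Turnaround (C−A): 101=21  102=18  103=7  104=11  105=9  106=6  107=12
Waiting(101) = turnaround − burst = 21 − 3 = 18

18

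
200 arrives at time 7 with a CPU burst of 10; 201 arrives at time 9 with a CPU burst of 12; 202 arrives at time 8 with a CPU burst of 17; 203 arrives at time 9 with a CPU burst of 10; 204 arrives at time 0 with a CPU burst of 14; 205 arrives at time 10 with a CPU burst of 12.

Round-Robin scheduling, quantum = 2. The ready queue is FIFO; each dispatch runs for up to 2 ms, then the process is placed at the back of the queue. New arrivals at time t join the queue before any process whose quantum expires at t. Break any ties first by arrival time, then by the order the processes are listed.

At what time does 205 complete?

70

Timeline: | 204 0-8 | 200 8-10 | 202 10-12 | 204 12-14 | 201 14-16 | 203 16-18 | 205 18-20 | 200 20-22 | 202 22-24 | 204 24-26 | 201 26-28 | 203 28-30 | 205 30-32 | 200 32-34 | 202 34-36 | 204 36-38 | 201 38-40 | 203 40-42 | 205 42-44 | 200 44-46 | 202 46-48 | 201 48-50 | 203 50-52 | 205 52-54 | 200 54-56 | 202 56-58 | 201 58-60 | 203 60-62 | 205 62-64 | 202 64-66 | 201 66-68 | 205 68-70 | 202 70-75 |
Completion: 200=56  201=68  202=75  203=62  204=38  205=70
Turnaround (C−A): 200=49  201=59  202=67  203=53  204=38  205=60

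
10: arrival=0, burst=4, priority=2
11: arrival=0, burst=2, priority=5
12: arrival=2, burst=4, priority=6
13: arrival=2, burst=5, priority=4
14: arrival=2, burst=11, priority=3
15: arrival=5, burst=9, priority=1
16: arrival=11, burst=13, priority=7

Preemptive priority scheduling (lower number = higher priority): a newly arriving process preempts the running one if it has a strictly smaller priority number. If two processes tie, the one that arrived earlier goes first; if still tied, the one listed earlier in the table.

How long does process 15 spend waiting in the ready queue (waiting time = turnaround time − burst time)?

Timeline: | 10 0-4 | 14 4-5 | 15 5-14 | 14 14-24 | 13 24-29 | 11 29-31 | 12 31-35 | 16 35-48 |
Completion: 10=4  11=31  12=35  13=29  14=24  15=14  16=48
Turnaround (C−A): 10=4  11=31  12=33  13=27  14=22  15=9  16=37
Waiting(15) = turnaround − burst = 9 − 9 = 0

0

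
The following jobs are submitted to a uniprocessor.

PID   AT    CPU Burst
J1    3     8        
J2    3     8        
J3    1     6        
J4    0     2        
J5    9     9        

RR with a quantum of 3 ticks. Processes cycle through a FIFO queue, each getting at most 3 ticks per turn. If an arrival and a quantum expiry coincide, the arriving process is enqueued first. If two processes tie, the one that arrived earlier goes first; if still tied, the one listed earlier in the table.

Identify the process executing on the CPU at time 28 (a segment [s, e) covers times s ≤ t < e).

J2

Timeline: | J4 0-2 | J3 2-5 | J1 5-8 | J2 8-11 | J3 11-14 | J1 14-17 | J5 17-20 | J2 20-23 | J1 23-25 | J5 25-28 | J2 28-30 | J5 30-33 |
Completion: J1=25  J2=30  J3=14  J4=2  J5=33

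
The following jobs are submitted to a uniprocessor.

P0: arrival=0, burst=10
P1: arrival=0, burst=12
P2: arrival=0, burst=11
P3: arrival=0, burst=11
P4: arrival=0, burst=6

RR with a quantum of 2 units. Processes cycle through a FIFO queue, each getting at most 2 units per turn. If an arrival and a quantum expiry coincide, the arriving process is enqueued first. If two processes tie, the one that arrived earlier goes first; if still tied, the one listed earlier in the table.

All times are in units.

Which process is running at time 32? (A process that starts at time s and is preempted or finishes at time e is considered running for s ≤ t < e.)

P1

Timeline: | P0 0-2 | P1 2-4 | P2 4-6 | P3 6-8 | P4 8-10 | P0 10-12 | P1 12-14 | P2 14-16 | P3 16-18 | P4 18-20 | P0 20-22 | P1 22-24 | P2 24-26 | P3 26-28 | P4 28-30 | P0 30-32 | P1 32-34 | P2 34-36 | P3 36-38 | P0 38-40 | P1 40-42 | P2 42-44 | P3 44-46 | P1 46-48 | P2 48-49 | P3 49-50 |
Completion: P0=40  P1=48  P2=49  P3=50  P4=30
Turnaround (C−A): P0=40  P1=48  P2=49  P3=50  P4=30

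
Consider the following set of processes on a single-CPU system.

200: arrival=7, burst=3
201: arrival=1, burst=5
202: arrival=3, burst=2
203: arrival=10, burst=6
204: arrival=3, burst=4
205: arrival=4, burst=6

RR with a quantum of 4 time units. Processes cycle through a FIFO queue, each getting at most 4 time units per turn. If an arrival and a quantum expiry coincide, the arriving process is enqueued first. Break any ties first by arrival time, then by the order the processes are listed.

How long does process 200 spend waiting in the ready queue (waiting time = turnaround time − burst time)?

9

Schedule: | idle 0-1 | 201 1-5 | 202 5-7 | 204 7-11 | 205 11-15 | 201 15-16 | 200 16-19 | 203 19-23 | 205 23-25 | 203 25-27 |
Completion: 200=19  201=16  202=7  203=27  204=11  205=25
Waiting(200) = turnaround − burst = 12 − 3 = 9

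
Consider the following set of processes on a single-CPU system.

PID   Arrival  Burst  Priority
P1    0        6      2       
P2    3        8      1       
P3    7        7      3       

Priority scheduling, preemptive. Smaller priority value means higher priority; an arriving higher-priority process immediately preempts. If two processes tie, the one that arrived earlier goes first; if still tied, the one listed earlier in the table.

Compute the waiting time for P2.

0

Gantt: | P1 0-3 | P2 3-11 | P1 11-14 | P3 14-21 |
Completion: P1=14  P2=11  P3=21
Turnaround (C−A): P1=14  P2=8  P3=14
Waiting(P2) = turnaround − burst = 8 − 8 = 0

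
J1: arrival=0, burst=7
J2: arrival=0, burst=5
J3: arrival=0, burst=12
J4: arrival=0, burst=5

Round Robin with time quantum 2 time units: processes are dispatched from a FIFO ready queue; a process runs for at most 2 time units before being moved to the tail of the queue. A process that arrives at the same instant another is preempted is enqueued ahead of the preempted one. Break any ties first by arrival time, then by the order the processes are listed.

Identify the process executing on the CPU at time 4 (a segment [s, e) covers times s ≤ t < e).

J3

Schedule: | J1 0-2 | J2 2-4 | J3 4-6 | J4 6-8 | J1 8-10 | J2 10-12 | J3 12-14 | J4 14-16 | J1 16-18 | J2 18-19 | J3 19-21 | J4 21-22 | J1 22-23 | J3 23-29 |
Completion: J1=23  J2=19  J3=29  J4=22
Turnaround (C−A): J1=23  J2=19  J3=29  J4=22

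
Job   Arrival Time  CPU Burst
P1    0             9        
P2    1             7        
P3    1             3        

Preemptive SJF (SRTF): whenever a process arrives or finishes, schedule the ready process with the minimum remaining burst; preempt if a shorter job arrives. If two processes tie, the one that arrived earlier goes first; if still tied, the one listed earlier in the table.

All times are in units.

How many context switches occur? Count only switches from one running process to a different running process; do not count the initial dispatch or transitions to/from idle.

3

Schedule: | P1 0-1 | P3 1-4 | P2 4-11 | P1 11-19 |
Completion: P1=19  P2=11  P3=4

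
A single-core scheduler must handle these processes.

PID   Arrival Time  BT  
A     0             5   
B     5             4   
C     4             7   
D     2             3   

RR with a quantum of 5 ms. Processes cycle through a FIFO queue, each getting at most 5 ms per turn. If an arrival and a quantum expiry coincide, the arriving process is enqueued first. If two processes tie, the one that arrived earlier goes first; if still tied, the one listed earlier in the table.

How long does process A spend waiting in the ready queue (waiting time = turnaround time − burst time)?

0

Timeline: | A 0-5 | D 5-8 | C 8-13 | B 13-17 | C 17-19 |
Completion: A=5  B=17  C=19  D=8
Turnaround (C−A): A=5  B=12  C=15  D=6
Waiting(A) = turnaround − burst = 5 − 5 = 0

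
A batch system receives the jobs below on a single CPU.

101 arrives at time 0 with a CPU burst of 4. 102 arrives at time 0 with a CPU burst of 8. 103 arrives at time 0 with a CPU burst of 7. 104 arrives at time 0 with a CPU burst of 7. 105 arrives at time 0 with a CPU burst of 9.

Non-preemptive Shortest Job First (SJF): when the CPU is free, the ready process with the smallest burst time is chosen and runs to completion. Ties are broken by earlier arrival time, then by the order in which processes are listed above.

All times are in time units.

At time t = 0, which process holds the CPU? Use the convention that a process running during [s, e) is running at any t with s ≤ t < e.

Timeline: | 101 0-4 | 103 4-11 | 104 11-18 | 102 18-26 | 105 26-35 |
Completion: 101=4  102=26  103=11  104=18  105=35
Turnaround (C−A): 101=4  102=26  103=11  104=18  105=35

101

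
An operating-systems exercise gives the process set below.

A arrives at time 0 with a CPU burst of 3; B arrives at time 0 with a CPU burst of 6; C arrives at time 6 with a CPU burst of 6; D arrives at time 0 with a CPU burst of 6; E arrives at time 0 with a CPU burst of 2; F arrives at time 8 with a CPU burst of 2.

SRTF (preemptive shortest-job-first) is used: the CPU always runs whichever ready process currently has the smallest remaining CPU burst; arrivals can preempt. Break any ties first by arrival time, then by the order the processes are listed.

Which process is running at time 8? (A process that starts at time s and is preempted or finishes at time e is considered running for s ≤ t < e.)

F

Timeline: | E 0-2 | A 2-5 | B 5-8 | F 8-10 | B 10-13 | D 13-19 | C 19-25 |
Completion: A=5  B=13  C=25  D=19  E=2  F=10
Turnaround (C−A): A=5  B=13  C=19  D=19  E=2  F=2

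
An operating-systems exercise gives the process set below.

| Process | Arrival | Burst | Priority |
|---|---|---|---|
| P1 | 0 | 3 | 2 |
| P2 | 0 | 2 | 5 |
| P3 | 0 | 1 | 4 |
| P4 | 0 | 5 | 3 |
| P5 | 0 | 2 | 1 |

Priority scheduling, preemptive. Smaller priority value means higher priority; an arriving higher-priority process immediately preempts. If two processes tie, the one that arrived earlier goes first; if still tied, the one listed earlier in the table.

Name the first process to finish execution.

P5

Timeline: | P5 0-2 | P1 2-5 | P4 5-10 | P3 10-11 | P2 11-13 |
Completion: P1=5  P2=13  P3=11  P4=10  P5=2
Turnaround (C−A): P1=5  P2=13  P3=11  P4=10  P5=2
Finish order: P5 → P1 → P4 → P3 → P2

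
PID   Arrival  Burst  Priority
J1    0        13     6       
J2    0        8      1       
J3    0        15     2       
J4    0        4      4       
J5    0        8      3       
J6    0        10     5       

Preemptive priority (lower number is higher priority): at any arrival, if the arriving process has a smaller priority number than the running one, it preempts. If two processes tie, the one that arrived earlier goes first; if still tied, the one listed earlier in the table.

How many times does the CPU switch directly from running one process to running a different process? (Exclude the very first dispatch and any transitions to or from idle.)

5

Timeline: | J2 0-8 | J3 8-23 | J5 23-31 | J4 31-35 | J6 35-45 | J1 45-58 |
Completion: J1=58  J2=8  J3=23  J4=35  J5=31  J6=45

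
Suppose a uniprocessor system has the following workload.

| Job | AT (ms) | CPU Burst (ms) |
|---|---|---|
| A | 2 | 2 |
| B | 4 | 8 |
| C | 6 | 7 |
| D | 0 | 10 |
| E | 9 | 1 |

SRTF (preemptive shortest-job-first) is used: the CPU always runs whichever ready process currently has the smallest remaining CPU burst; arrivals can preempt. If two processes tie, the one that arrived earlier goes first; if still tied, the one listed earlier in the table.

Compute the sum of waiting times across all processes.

Timeline: | D 0-2 | A 2-4 | D 4-9 | E 9-10 | D 10-13 | C 13-20 | B 20-28 |
Completion: A=4  B=28  C=20  D=13  E=10
Turnaround (C−A): A=2  B=24  C=14  D=13  E=1
Waiting = turnaround − burst: A=0, B=16, C=7, D=3, E=0
Total waiting = 0 + 16 + 7 + 3 + 0 = 26

26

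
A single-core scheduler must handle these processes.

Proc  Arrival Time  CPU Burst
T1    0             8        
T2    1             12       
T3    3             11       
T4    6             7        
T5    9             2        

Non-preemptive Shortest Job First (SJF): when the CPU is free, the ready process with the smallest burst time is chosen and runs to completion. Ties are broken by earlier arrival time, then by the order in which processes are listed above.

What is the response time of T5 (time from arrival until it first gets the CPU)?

6

Timeline: | T1 0-8 | T4 8-15 | T5 15-17 | T3 17-28 | T2 28-40 |
Completion: T1=8  T2=40  T3=28  T4=15  T5=17
Turnaround (C−A): T1=8  T2=39  T3=25  T4=9  T5=8
Response(T5) = first start − arrival = 15 − 9 = 6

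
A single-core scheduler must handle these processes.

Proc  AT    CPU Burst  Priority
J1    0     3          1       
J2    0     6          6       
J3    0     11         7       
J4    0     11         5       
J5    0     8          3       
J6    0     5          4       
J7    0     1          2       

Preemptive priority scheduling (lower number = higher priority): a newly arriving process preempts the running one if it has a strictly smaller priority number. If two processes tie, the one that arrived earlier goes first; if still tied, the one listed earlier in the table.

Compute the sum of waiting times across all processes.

Schedule: | J1 0-3 | J7 3-4 | J5 4-12 | J6 12-17 | J4 17-28 | J2 28-34 | J3 34-45 |
Completion: J1=3  J2=34  J3=45  J4=28  J5=12  J6=17  J7=4
Waiting = turnaround − burst: J1=0, J2=28, J3=34, J4=17, J5=4, J6=12, J7=3
Total waiting = 0 + 28 + 34 + 17 + 4 + 12 + 3 = 98

98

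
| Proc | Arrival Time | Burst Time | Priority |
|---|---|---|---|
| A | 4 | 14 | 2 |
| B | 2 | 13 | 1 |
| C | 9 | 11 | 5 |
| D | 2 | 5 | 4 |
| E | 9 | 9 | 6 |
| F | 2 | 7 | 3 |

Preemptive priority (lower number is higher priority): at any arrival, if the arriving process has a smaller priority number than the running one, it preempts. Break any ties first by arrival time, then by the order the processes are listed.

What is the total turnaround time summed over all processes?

206

Gantt: | idle 0-2 | B 2-15 | A 15-29 | F 29-36 | D 36-41 | C 41-52 | E 52-61 |
Completion: A=29  B=15  C=52  D=41  E=61  F=36
Turnaround = completion − arrival: A=25, B=13, C=43, D=39, E=52, F=34
Total turnaround = 25 + 13 + 43 + 39 + 52 + 34 = 206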